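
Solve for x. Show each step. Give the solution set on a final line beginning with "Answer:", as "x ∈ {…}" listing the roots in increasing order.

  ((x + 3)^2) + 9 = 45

Step 1. [((x + 3)^2) + 9 = 45] 9 comes off first (subtract 9), so sub: (x + 3)^2 = 36.
Step 2. [(x + 3)^2 = 36] LHS squared, RHS 36 ≥ 0: apply √ (±) ⇒ sqrt: x + 3 = 6 or -6.
Step 3. [x + 3 = 6 or -6] +3 is outermost — subtract 3 both sides. So sub: x = 3 or -9.

Answer: x ∈ {-9, 3}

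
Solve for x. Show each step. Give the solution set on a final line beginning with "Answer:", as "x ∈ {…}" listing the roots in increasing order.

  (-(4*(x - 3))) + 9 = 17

Step 1. [(-(4*(x - 3))) + 9 = 17] +9 is outermost — subtract 9 both sides ⇒ sub: -(4*(x - 3)) = 8.
Step 2. [-(4*(x - 3)) = 8] LHS negated; negate both sides ⇒ neg: 4*(x - 3) = -8.
Step 3. [4*(x - 3) = -8] leading coefficient 4: divide by 4, so div: x - 3 = -2.
Step 4. [x - 3 = -2] the outer -3 inverts by adding 3, so sub: x = 1.

Answer: x ∈ {1}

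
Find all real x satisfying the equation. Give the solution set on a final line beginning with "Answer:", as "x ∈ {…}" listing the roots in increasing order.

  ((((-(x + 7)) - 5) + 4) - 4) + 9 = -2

Step 1. [((((-(x + 7)) - 5) + 4) - 4) + 9 = -2] +9 is outermost — subtract 9 both sides. So sub: (((-(x + 7)) - 5) + 4) - 4 = -11.
Step 2. [(((-(x + 7)) - 5) + 4) - 4 = -11] peel the -4: add 4 from each side, so sub: ((-(x + 7)) - 5) + 4 = -7.
Step 3. [((-(x + 7)) - 5) + 4 = -7] peel the +4: subtract 4 from each side ⇒ sub: (-(x + 7)) - 5 = -11.
Step 4. [(-(x + 7)) - 5 = -11] add 5: x sits inside (… - 5), so sub: -(x + 7) = -6.
Step 5. [-(x + 7) = -6] LHS negated; negate both sides, so neg: x + 7 = 6.
Step 6. [x + 7 = 6] peel the +7: subtract 7 from each side ⇒ sub: x = -1.

Answer: x ∈ {-1}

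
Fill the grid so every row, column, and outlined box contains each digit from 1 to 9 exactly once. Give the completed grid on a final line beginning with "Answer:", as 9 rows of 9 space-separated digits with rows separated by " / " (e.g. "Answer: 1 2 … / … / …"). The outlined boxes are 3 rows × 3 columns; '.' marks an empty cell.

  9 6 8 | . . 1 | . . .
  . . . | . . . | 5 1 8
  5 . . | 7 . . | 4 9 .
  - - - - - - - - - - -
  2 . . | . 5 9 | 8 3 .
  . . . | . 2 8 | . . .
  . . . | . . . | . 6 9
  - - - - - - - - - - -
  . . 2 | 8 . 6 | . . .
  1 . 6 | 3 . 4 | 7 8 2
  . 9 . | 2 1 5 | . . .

Step 1. [r5c7∈{1}] r5c7 is down to just 1, so r5c7=1.
Step 2. [r6c2∈{1,3,4,5,7,8}] col 2 places 8 nowhere but r6c2. So r6c2=8.
Step 3. [r6c3∈{1,3,4,5,7}] r6c3 is the only open cell in row 6 admitting 5. So r6c3=5.
Step 4. [r9c8∈{4}] nothing but 4 survives at r9c8 ⇒ r9c8=4.
Step 5. [r7c5∈{7,9}] r7c5 is the only open cell in box 8 admitting 7. So r7c5=7.
Step 6. [r4c4∈{1,4,6}] across row 4, 6 lands solely at r4c4, so r4c4=6.
Step 7. [r5c4∈{4}] nothing but 4 survives at r5c4 ⇒ r5c4=4.
Step 8. [r6c1∈{3,4,7}] r6c1 is the only open cell in row 6 admitting 4, so r6c1=4.
Step 9. [r7c1∈{3}] r7c1 is down to just 3 ⇒ r7c1=3.
Step 10. [r2c3∈{3,4,7}] col 3 places 4 nowhere but r2c3, so r2c3=4.
Step 11. [r6c5∈{3}] r6c5 has the single candidate 3. So r6c5=3.
Step 12. [r2c1∈{7}] r2c1's peers cover all but 7, so r2c1=7.
Step 13. [r7c8∈{5}] r7c8 is down to just 5, so r7c8=5.
Step 14. [r5c8∈{7}] r5c8's peers cover all but 7, so r5c8=7.
Step 15. [r3c9∈{3,6}] across box 3, 6 lands solely at r3c9 ⇒ r3c9=6.
Step 16. [r5c2∈{3}] r5c2's peers cover all but 3 ⇒ r5c2=3.
Step 17. [r2c6∈{2,3}] in row 2, 3 fits only at r2c6, so r2c6=3.
Step 18. [r9c9∈{3}] r9c9's peers cover all but 3. So r9c9=3.
Step 19. [r4c2∈{1,7}] r4c2 is the only open cell in col 2 admitting 7 ⇒ r4c2=7.
Step 20. [r3c2∈{1,2}] across col 2, 1 lands solely at r3c2, so r3c2=1.
Step 21. [r1c8∈{2}] r1c8 has the single candidate 2 ⇒ r1c8=2.
Step 22. [r2c5∈{6,9}] across row 2, 6 lands solely at r2c5 ⇒ r2c5=6.
Step 23. [r7c9∈{1}] nothing but 1 survives at r7c9. So r7c9=1.
Step 24. [r2c2∈{2}] r2c2's peers cover all but 2, so r2c2=2.
Step 25. [r3c3∈{3}] r3c3's peers cover all but 3, so r3c3=3.
Step 26. [r9c3∈{7}] r9c3's peers cover all but 7, so r9c3=7.
Step 27. [r5c3∈{9}] only 9 remains possible at r5c3, so r5c3=9.
Step 28. [r8c5∈{9}] r8c5 has the single candidate 9 ⇒ r8c5=9.
Step 29. [r2c4∈{9}] r2c4's peers cover all but 9. So r2c4=9.
Step 30. [r8c2∈{5}] r8c2's peers cover all but 5. So r8c2=5.
Step 31. [r6c4∈{1}] r6c4 has the single candidate 1, so r6c4=1.
Step 32. [r4c9∈{4}] r4c9 is down to just 4 ⇒ r4c9=4.
Step 33. [r1c7∈{3}] r1c7's peers cover all but 3 ⇒ r1c7=3.
Step 34. [r7c7∈{9}] r7c7 has the single candidate 9. So r7c7=9.
Step 35. [r6c7∈{2}] nothing but 2 survives at r6c7. So r6c7=2.
Step 36. [r4c3∈{1}] r4c3 is down to just 1 ⇒ r4c3=1.
Step 37. [r3c6∈{2}] r3c6 has the single candidate 2, so r3c6=2.
Step 38. [r7c2∈{4}] only 4 remains possible at r7c2, so r7c2=4.
Step 39. [r9c7∈{6}] r9c7's peers cover all but 6. So r9c7=6.
Step 40. [r1c5∈{4}] r1c5 is down to just 4 ⇒ r1c5=4.
Step 41. [r5c9∈{5}] r5c9's peers cover all but 5 ⇒ r5c9=5.
Step 42. [r5c1∈{6}] r5c1 has the single candidate 6. So r5c1=6.
Step 43. [r9c1∈{8}] nothing but 8 survives at r9c1 ⇒ r9c1=8.
Step 44. [r1c9∈{7}] r1c9's peers cover all but 7. So r1c9=7.
Step 45. [r6c6∈{7}] only 7 remains possible at r6c6. So r6c6=7.
Step 46. [r3c5∈{8}] r3c5's peers cover all but 8. So r3c5=8.
Step 47. [r1c4∈{5}] only 5 remains possible at r1c4 ⇒ r1c4=5.

Answer: 9 6 8 5 4 1 3 2 7 / 7 2 4 9 6 3 5 1 8 / 5 1 3 7 8 2 4 9 6 / 2 7 1 6 5 9 8 3 4 / 6 3 9 4 2 8 1 7 5 / 4 8 5 1 3 7 2 6 9 / 3 4 2 8 7 6 9 5 1 / 1 5 6 3 9 4 7 8 2 / 8 9 7 2 1 5 6 4 3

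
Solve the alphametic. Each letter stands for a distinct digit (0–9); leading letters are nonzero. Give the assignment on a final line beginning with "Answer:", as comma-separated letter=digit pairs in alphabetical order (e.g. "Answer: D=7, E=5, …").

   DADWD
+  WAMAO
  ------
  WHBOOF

Step 1. [col 1: D + O ≡ F (mod 10)] O=5 is one option consistent with column 1 (D + O ≡ F (mod 10), carry-in 0) — take it ⇒ O=5.
Step 2. [W] W is the leading digit of a 6-digit sum of two 5-digit numbers; the final carry is exactly 1, so W=1.
Step 3. [col 1: D + O ≡ F (mod 10)] several values work for F in column 1 (D + O ≡ F (mod 10), carry-in 0); try F=4. So F=4.
Step 4. [col 1: D + O ≡ F (mod 10)] in column 1 we have D+O≡F with carry-in 0; given O=5, F=4 and digits 1,4,5 already taken and all letters distinct, that pins D to 9 ⇒ D=9.
Step 5. [col 2: W + A ≡ O (mod 10)] column 2: given W=1, O=5, carry-in 1, and digits 1,4,5,9 already taken and all letters distinct, W+A≡O (mod 10) forces A=3 ⇒ A=3.
Step 6. [col 3: D + M ≡ O (mod 10)] column 3 reads D+M+carry(0)=O with D=9, O=5; with digits 1,3,4,5,9 already taken and all letters distinct, the only value for M is 6. So M=6.
Step 7. [col 4: A + A ≡ B (mod 10)] in column 4 we have A+A≡B with carry-in 1; given A=3 and digits 1,3,4,5,6,9 already taken and all letters distinct, that pins B to 7. So B=7.
Step 8. [col 5: D + W ≡ H (mod 10)] in column 5 we have D+W≡H with carry-in 0; given D=9, W=1 and digits 1,3,4,5,6,7,9 already taken and all letters distinct, that pins H to 0 ⇒ H=0.

Answer: A=3, B=7, D=9, F=4, H=0, M=6, O=5, W=1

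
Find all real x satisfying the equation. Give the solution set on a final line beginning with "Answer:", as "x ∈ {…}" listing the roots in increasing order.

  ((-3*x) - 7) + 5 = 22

Step 1. [((-3*x) - 7) + 5 = 22] the outer +5 inverts by subtracting 5. So sub: (-3*x) - 7 = 17.
Step 2. [(-3*x) - 7 = 17] -7 is outermost — add 7 both sides. So sub: -3*x = 24.
Step 3. [-3*x = 24] divide by the outer -3. So div: x = -8.

Answer: x ∈ {-8}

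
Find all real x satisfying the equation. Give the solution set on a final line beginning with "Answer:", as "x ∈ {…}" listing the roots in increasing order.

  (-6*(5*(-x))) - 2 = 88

Step 1. [(-6*(5*(-x))) - 2 = 88] -2 is outermost — add 2 both sides. So sub: -6*(5*(-x)) = 90.
Step 2. [-6*(5*(-x)) = 90] divide by the outer -6. So div: 5*(-x) = -15.
Step 3. [5*(-x) = -15] divide by the outer 5, so div: -x = -3.
Step 4. [-x = -3] leading − — multiply by −1, so neg: x = 3.

Answer: x ∈ {3}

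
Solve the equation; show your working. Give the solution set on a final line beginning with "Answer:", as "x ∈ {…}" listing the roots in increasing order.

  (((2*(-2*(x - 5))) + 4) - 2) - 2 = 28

Step 1. [(((2*(-2*(x - 5))) + 4) - 2) - 2 = 28] peel the -2: add 2 from each side ⇒ sub: ((2*(-2*(x - 5))) + 4) - 2 = 30.
Step 2. [((2*(-2*(x - 5))) + 4) - 2 = 30] 2 comes off first (add 2) ⇒ sub: (2*(-2*(x - 5))) + 4 = 32.
Step 3. [(2*(-2*(x - 5))) + 4 = 32] subtract 4: x sits inside (… + 4) ⇒ sub: 2*(-2*(x - 5)) = 28.
Step 4. [2*(-2*(x - 5)) = 28] 2·(inner) — divide through by 2 ⇒ div: -2*(x - 5) = 14.
Step 5. [-2*(x - 5) = 14] -2·(inner) — divide through by -2. So div: x - 5 = -7.
Step 6. [x - 5 = -7] -5 is outermost — add 5 both sides, so sub: x = -2.

Answer: x ∈ {-2}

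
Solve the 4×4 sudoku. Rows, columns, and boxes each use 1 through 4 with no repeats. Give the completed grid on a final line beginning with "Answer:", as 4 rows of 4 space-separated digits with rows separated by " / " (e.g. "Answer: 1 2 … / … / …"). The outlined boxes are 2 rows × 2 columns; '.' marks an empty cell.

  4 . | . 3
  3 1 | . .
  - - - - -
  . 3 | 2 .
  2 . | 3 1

Step 1. [r3c4∈{4}] only 4 remains possible at r3c4. So r3c4=4.
Step 2. [r1c3∈{1}] r1c3 is down to just 1, so r1c3=1.
Step 3. [r4c2∈{4}] nothing but 4 survives at r4c2 ⇒ r4c2=4.
Step 4. [r1c2∈{2}] r1c2's peers cover all but 2 ⇒ r1c2=2.
Step 5. [r2c4∈{2}] r2c4's peers cover all but 2 ⇒ r2c4=2.
Step 6. [r2c3∈{4}] only 4 remains possible at r2c3 ⇒ r2c3=4.
Step 7. [r3c1∈{1}] r3c1's peers cover all but 1 ⇒ r3c1=1.

Answer: 4 2 1 3 / 3 1 4 2 / 1 3 2 4 / 2 4 3 1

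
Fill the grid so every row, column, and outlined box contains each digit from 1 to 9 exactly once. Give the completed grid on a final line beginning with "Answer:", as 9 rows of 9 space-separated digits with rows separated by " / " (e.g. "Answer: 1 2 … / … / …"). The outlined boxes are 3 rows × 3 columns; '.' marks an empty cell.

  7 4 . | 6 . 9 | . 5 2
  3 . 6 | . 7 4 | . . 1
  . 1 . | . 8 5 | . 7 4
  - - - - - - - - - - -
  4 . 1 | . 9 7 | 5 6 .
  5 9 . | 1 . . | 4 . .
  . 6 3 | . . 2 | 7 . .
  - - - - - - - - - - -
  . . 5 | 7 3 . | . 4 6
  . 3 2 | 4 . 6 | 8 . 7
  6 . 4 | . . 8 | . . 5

Step 1. [r6c1∈{8}] only 8 remains possible at r6c1, so r6c1=8.
Step 2. [r9c5∈{1,2}] across col 5, 2 lands solely at r9c5, so r9c5=2.
Step 3. [r2c7∈{9}] nothing but 9 survives at r2c7. So r2c7=9.
Step 4. [r3c1∈{2,9}] across col 1, 2 lands solely at r3c1, so r3c1=2.
Step 5. [r7c6∈{1}] r7c6 has the single candidate 1. So r7c6=1.
Step 6. [r6c8∈{1,9}] 1 has one home in row 6: r6c8, so r6c8=1.
Step 7. [r5c6∈{3}] r5c6 is down to just 3, so r5c6=3.
Step 8. [r8c8∈{9}] r8c8's peers cover all but 9, so r8c8=9.
Step 9. [r2c8∈{8}] r2c8 is down to just 8 ⇒ r2c8=8.
Step 10. [r1c7∈{3}] nothing but 3 survives at r1c7, so r1c7=3.
Step 11. [r6c4∈{5}] r6c4 is down to just 5 ⇒ r6c4=5.
Step 12. [r5c9∈{8}] only 8 remains possible at r5c9. So r5c9=8.
Step 13. [r2c4∈{2}] nothing but 2 survives at r2c4 ⇒ r2c4=2.
Step 14. [r1c5∈{1}] only 1 remains possible at r1c5 ⇒ r1c5=1.
Step 15. [r6c5∈{4}] only 4 remains possible at r6c5 ⇒ r6c5=4.
Step 16. [r5c5∈{6}] r5c5's peers cover all but 6, so r5c5=6.
Step 17. [r9c7∈{1}] r9c7 is down to just 1, so r9c7=1.
Step 18. [r1c3∈{8}] r1c3 is down to just 8, so r1c3=8.
Step 19. [r4c4∈{8}] nothing but 8 survives at r4c4, so r4c4=8.
Step 20. [r5c3∈{7}] r5c3 has the single candidate 7, so r5c3=7.
Step 21. [r6c9∈{9}] nothing but 9 survives at r6c9 ⇒ r6c9=9.
Step 22. [r2c2∈{5}] r2c2 has the single candidate 5, so r2c2=5.
Step 23. [r9c2∈{7}] only 7 remains possible at r9c2. So r9c2=7.
Step 24. [r5c8∈{2}] r5c8's peers cover all but 2, so r5c8=2.
Step 25. [r3c4∈{3}] r3c4 is down to just 3, so r3c4=3.
Step 26. [r3c3∈{9}] only 9 remains possible at r3c3. So r3c3=9.
Step 27. [r9c8∈{3}] nothing but 3 survives at r9c8, so r9c8=3.
Step 28. [r9c4∈{9}] r9c4's peers cover all but 9 ⇒ r9c4=9.
Step 29. [r4c9∈{3}] nothing but 3 survives at r4c9, so r4c9=3.
Step 30. [r7c1∈{9}] r7c1's peers cover all but 9, so r7c1=9.
Step 31. [r7c2∈{8}] only 8 remains possible at r7c2, so r7c2=8.
Step 32. [r7c7∈{2}] r7c7 is down to just 2, so r7c7=2.
Step 33. [r8c5∈{5}] r8c5 is down to just 5, so r8c5=5.
Step 34. [r4c2∈{2}] only 2 remains possible at r4c2 ⇒ r4c2=2.
Step 35. [r8c1∈{1}] r8c1 is down to just 1, so r8c1=1.
Step 36. [r3c7∈{6}] only 6 remains possible at r3c7, so r3c7=6.

Answer: 7 4 8 6 1 9 3 5 2 / 3 5 6 2 7 4 9 8 1 / 2 1 9 3 8 5 6 7 4 / 4 2 1 8 9 7 5 6 3 / 5 9 7 1 6 3 4 2 8 / 8 6 3 5 4 2 7 1 9 / 9 8 5 7 3 1 2 4 6 / 1 3 2 4 5 6 8 9 7 / 6 7 4 9 2 8 1 3 5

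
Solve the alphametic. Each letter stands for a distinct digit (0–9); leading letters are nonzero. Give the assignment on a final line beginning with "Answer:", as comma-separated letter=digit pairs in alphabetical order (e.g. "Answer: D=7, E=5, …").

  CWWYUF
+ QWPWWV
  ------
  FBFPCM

Step 1. [col 1: F + V ≡ M (mod 10)] no forcing yet in column 1 (carry-in 0); M=8 is free and consistent — try it, so M=8.
Step 2. [col 1: F + V ≡ M (mod 10)] no forcing yet in column 1 (carry-in 0); V=1 is free and consistent — try it. So V=1.
Step 3. [col 1: F + V ≡ M (mod 10)] column 1 reads F+V+carry(0)=M with V=1, M=8; with digits 1,8 already taken and all letters distinct, the only value for F is 7 ⇒ F=7.
Step 4. [col 2: U + W ≡ C (mod 10)] C=2 is one option consistent with column 2 (U + W ≡ C (mod 10), carry-in 0) — take it, so C=2.
Step 5. [col 2: U + W ≡ C (mod 10)] U=9 is one option consistent with column 2 (U + W ≡ C (mod 10), carry-in 0) — take it, so U=9.
Step 6. [col 2: U + W ≡ C (mod 10)] column 2 reads U+W+carry(0)=C with U=9, C=2; with digits 1,2,7,8,9 already taken and all letters distinct, the only value for W is 3 ⇒ W=3.
Step 7. [col 3: Y + W ≡ P (mod 10)] no forcing yet in column 3 (carry-in 1); P=4 is free and consistent — try it, so P=4.
Step 8. [col 3: Y + W ≡ P (mod 10)] in column 3 we have Y+W≡P with carry-in 1; given W=3, P=4 and digits 1,2,3,4,7,8,9 already taken and all letters distinct, that pins Y to 0, so Y=0.
Step 9. [col 5: W + W ≡ B (mod 10)] column 5 reads W+W+carry(0)=B with W=3; with digits 0,1,2,3,4,7,8,9 already taken and all letters distinct, the only value for B is 6. So B=6.
Step 10. [col 6: C + Q ≡ F (mod 10)] column 6 reads C+Q+carry(0)=F with C=2, F=7; with digits 0,1,2,3,4,6,7,8,9 already taken and all letters distinct, the only value for Q is 5. So Q=5.

Answer: B=6, C=2, F=7, M=8, P=4, Q=5, U=9, V=1, W=3, Y=0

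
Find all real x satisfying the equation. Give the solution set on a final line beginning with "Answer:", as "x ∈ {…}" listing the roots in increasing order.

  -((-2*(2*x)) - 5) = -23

Step 1. [-((-2*(2*x)) - 5) = -23] leading − — multiply by −1, so neg: (-2*(2*x)) - 5 = 23.
Step 2. [(-2*(2*x)) - 5 = 23] 5 comes off first (add 5), so sub: -2*(2*x) = 28.
Step 3. [-2*(2*x) = 28] LHS = -2·(…); ÷-2 both sides, so div: 2*x = -14.
Step 4. [2*x = -14] leading coefficient 2: divide by 2. So div: x = -7.

Answer: x ∈ {-7}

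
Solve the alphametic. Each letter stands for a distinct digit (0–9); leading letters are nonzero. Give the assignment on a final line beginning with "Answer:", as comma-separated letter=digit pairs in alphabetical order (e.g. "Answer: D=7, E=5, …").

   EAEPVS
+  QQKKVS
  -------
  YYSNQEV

Step 1. [col 1: S + S ≡ V (mod 10)] S=3 is one option consistent with column 1 (S + S ≡ V (mod 10), carry-in 0) — take it, so S=3.
Step 2. [col 1: S + S ≡ V (mod 10)] column 1 reads S+S+carry(0)=V with S=3; with digits 3 already taken and all letters distinct, the only value for V is 6. So V=6.
Step 3. [col 2: V + V ≡ E (mod 10)] column 2: given V=6, carry-in 0, and digits 3,6 already taken and all letters distinct, V+V≡E (mod 10) forces E=2 ⇒ E=2.
Step 4. [col 3: P + K ≡ Q (mod 10)] Q=8 is one option consistent with column 3 (P + K ≡ Q (mod 10), carry-in 1) — take it, so Q=8.
Step 5. [col 3: P + K ≡ Q (mod 10)] column 3 (P + K ≡ Q (mod 10), carry-in 1) doesn't pin K yet; pick K=7 and continue, so K=7.
Step 6. [col 3: P + K ≡ Q (mod 10)] column 3: given K=7, Q=8, carry-in 1, and digits 2,3,6,7,8 already taken and all letters distinct, P+K≡Q (mod 10) forces P=0, so P=0.
Step 7. [Y] adding two 6-digit numbers gives at most 6+1 digits, and here it does — Y is that final carry and must be 1. So Y=1.
Step 8. [col 4: E + K ≡ N (mod 10)] column 4 reads E+K+carry(0)=N with E=2, K=7; with digits 0,1,2,3,6,7,8 already taken and all letters distinct, the only value for N is 9, so N=9.
Step 9. [col 5: A + Q ≡ S (mod 10)] from column 5 (Q=8, S=3, carry-in 0, digits 0,1,2,3,6,7,8,9 already taken and all letters distinct): A must equal 5 ⇒ A=5.

Answer: A=5, E=2, K=7, N=9, P=0, Q=8, S=3, V=6, Y=1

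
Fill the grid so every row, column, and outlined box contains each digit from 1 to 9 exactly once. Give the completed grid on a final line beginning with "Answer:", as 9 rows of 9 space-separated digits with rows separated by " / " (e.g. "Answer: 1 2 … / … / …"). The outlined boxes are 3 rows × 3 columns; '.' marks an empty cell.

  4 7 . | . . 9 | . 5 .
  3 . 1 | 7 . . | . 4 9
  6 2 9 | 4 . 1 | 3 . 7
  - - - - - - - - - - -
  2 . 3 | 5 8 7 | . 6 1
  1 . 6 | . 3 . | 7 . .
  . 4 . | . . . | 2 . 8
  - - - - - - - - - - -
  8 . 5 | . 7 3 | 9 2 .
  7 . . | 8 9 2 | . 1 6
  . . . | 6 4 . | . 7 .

Step 1. [r2c5∈{2,5,6}] across row 2, 2 lands solely at r2c5, so r2c5=2.
Step 2. [r2c6∈{5,6,8}] in col 6, 8 fits only at r2c6, so r2c6=8.
Step 3. [r8c7∈{4,5}] row 8 places 5 nowhere but r8c7 ⇒ r8c7=5.
Step 4. [r5c8∈{9}] r5c8 is down to just 9 ⇒ r5c8=9.
Step 5. [r9c2∈{1,3,9}] in row 9, 1 fits only at r9c2, so r9c2=1.
Step 6. [r1c7∈{1,6,8}] in row 1, 1 fits only at r1c7, so r1c7=1.
Step 7. [r6c5∈{1,6}] col 5 places 1 nowhere but r6c5 ⇒ r6c5=1.
Step 8. [r6c1∈{5,9}] row 6 places 5 nowhere but r6c1. So r6c1=5.
Step 9. [r5c6∈{4}] only 4 remains possible at r5c6. So r5c6=4.
Step 10. [r4c7∈{4}] r4c7 is down to just 4 ⇒ r4c7=4.
Step 11. [r5c2∈{8}] only 8 remains possible at r5c2. So r5c2=8.
Step 12. [r5c9∈{5}] nothing but 5 survives at r5c9. So r5c9=5.
Step 13. [r7c2∈{6}] nothing but 6 survives at r7c2 ⇒ r7c2=6.
Step 14. [r2c2∈{5}] r2c2 has the single candidate 5 ⇒ r2c2=5.
Step 15. [r9c9∈{3}] r9c9 is down to just 3. So r9c9=3.
Step 16. [r5c4∈{2}] r5c4 has the single candidate 2 ⇒ r5c4=2.
Step 17. [r9c7∈{8}] r9c7 is down to just 8, so r9c7=8.
Step 18. [r3c5∈{5}] r3c5 is down to just 5, so r3c5=5.
Step 19. [r9c1∈{9}] r9c1 has the single candidate 9. So r9c1=9.
Step 20. [r4c2∈{9}] r4c2 is down to just 9 ⇒ r4c2=9.
Step 21. [r6c8∈{3}] r6c8 has the single candidate 3 ⇒ r6c8=3.
Step 22. [r1c4∈{3}] only 3 remains possible at r1c4, so r1c4=3.
Step 23. [r6c4∈{9}] r6c4 has the single candidate 9. So r6c4=9.
Step 24. [r9c6∈{5}] r9c6's peers cover all but 5. So r9c6=5.
Step 25. [r3c8∈{8}] r3c8's peers cover all but 8, so r3c8=8.
Step 26. [r1c3∈{8}] r1c3's peers cover all but 8 ⇒ r1c3=8.
Step 27. [r8c3∈{4}] only 4 remains possible at r8c3, so r8c3=4.
Step 28. [r7c9∈{4}] nothing but 4 survives at r7c9. So r7c9=4.
Step 29. [r2c7∈{6}] r2c7's peers cover all but 6. So r2c7=6.
Step 30. [r6c6∈{6}] r6c6's peers cover all but 6, so r6c6=6.
Step 31. [r9c3∈{2}] r9c3's peers cover all but 2. So r9c3=2.
Step 32. [r1c9∈{2}] nothing but 2 survives at r1c9, so r1c9=2.
Step 33. [r7c4∈{1}] r7c4 has the single candidate 1. So r7c4=1.
Step 34. [r1c5∈{6}] nothing but 6 survives at r1c5. So r1c5=6.
Step 35. [r8c2∈{3}] r8c2's peers cover all but 3. So r8c2=3.
Step 36. [r6c3∈{7}] r6c3 is down to just 7. So r6c3=7.

Answer: 4 7 8 3 6 9 1 5 2 / 3 5 1 7 2 8 6 4 9 / 6 2 9 4 5 1 3 8 7 / 2 9 3 5 8 7 4 6 1 / 1 8 6 2 3 4 7 9 5 / 5 4 7 9 1 6 2 3 8 / 8 6 5 1 7 3 9 2 4 / 7 3 4 8 9 2 5 1 6 / 9 1 2 6 4 5 8 7 3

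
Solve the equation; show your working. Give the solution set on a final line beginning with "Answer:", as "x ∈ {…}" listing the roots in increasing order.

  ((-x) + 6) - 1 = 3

Step 1. [((-x) + 6) - 1 = 3] -1 is outermost — add 1 both sides. So sub: (-x) + 6 = 4.
Step 2. [(-x) + 6 = 4] 6 comes off first (subtract 6) ⇒ sub: -x = -2.
Step 3. [-x = -2] flip signs both sides ⇒ neg: x = 2.

Answer: x ∈ {2}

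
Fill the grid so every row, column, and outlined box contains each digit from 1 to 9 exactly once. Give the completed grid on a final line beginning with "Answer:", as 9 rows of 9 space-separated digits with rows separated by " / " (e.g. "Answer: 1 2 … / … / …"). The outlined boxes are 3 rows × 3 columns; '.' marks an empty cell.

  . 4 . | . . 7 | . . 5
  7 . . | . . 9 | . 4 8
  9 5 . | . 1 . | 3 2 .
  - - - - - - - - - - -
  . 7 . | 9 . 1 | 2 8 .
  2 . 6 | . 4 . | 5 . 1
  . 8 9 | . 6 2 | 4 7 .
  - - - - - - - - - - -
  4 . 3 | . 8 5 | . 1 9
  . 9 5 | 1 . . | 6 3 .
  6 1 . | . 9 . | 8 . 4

Step 1. [r3c6∈{4,6,8}] across col 6, 6 lands solely at r3c6. So r3c6=6.
Step 2. [r5c2∈{3}] r5c2's peers cover all but 3. So r5c2=3.
Step 3. [r1c1∈{1,3,8}] col 1 places 3 nowhere but r1c1. So r1c1=3.
Step 4. [r1c5∈{2}] only 2 remains possible at r1c5 ⇒ r1c5=2.
Step 5. [r1c4∈{8}] r1c4's peers cover all but 8. So r1c4=8.
Step 6. [r7c2∈{2}] only 2 remains possible at r7c2, so r7c2=2.
Step 7. [r8c5∈{7}] nothing but 7 survives at r8c5. So r8c5=7.
Step 8. [r2c7∈{1}] r2c7 is down to just 1, so r2c7=1.
Step 9. [r4c1∈{5}] r4c1 is down to just 5. So r4c1=5.
Step 10. [r4c5∈{3}] r4c5 has the single candidate 3, so r4c5=3.
Step 11. [r2c4∈{3,5}] r2c4 is the only open cell in row 2 admitting 3 ⇒ r2c4=3.
Step 12. [r5c8∈{9}] nothing but 9 survives at r5c8, so r5c8=9.
Step 13. [r8c6∈{4}] r8c6's peers cover all but 4, so r8c6=4.
Step 14. [r6c4∈{5}] r6c4's peers cover all but 5. So r6c4=5.
Step 15. [r4c3∈{4}] r4c3 has the single candidate 4 ⇒ r4c3=4.
Step 16. [r7c4∈{6}] r7c4's peers cover all but 6. So r7c4=6.
Step 17. [r1c7∈{9}] r1c7's peers cover all but 9, so r1c7=9.
Step 18. [r3c9∈{7}] r3c9 has the single candidate 7. So r3c9=7.
Step 19. [r4c9∈{6}] r4c9 is down to just 6. So r4c9=6.
Step 20. [r9c8∈{5}] r9c8 has the single candidate 5. So r9c8=5.
Step 21. [r9c4∈{2}] r9c4 has the single candidate 2 ⇒ r9c4=2.
Step 22. [r3c4∈{4}] only 4 remains possible at r3c4 ⇒ r3c4=4.
Step 23. [r1c8∈{6}] nothing but 6 survives at r1c8 ⇒ r1c8=6.
Step 24. [r5c6∈{8}] only 8 remains possible at r5c6 ⇒ r5c6=8.
Step 25. [r3c3∈{8}] r3c3 has the single candidate 8 ⇒ r3c3=8.
Step 26. [r2c3∈{2}] only 2 remains possible at r2c3. So r2c3=2.
Step 27. [r7c7∈{7}] r7c7 is down to just 7 ⇒ r7c7=7.
Step 28. [r9c6∈{3}] only 3 remains possible at r9c6, so r9c6=3.
Step 29. [r6c9∈{3}] nothing but 3 survives at r6c9. So r6c9=3.
Step 30. [r5c4∈{7}] only 7 remains possible at r5c4, so r5c4=7.
Step 31. [r6c1∈{1}] r6c1's peers cover all but 1 ⇒ r6c1=1.
Step 32. [r8c1∈{8}] r8c1 has the single candidate 8 ⇒ r8c1=8.
Step 33. [r1c3∈{1}] only 1 remains possible at r1c3 ⇒ r1c3=1.
Step 34. [r8c9∈{2}] r8c9 has the single candidate 2 ⇒ r8c9=2.
Step 35. [r2c2∈{6}] r2c2 is down to just 6, so r2c2=6.
Step 36. [r2c5∈{5}] r2c5's peers cover all but 5 ⇒ r2c5=5.
Step 37. [r9c3∈{7}] only 7 remains possible at r9c3 ⇒ r9c3=7.

Answer: 3 4 1 8 2 7 9 6 5 / 7 6 2 3 5 9 1 4 8 / 9 5 8 4 1 6 3 2 7 / 5 7 4 9 3 1 2 8 6 / 2 3 6 7 4 8 5 9 1 / 1 8 9 5 6 2 4 7 3 / 4 2 3 6 8 5 7 1 9 / 8 9 5 1 7 4 6 3 2 / 6 1 7 2 9 3 8 5 4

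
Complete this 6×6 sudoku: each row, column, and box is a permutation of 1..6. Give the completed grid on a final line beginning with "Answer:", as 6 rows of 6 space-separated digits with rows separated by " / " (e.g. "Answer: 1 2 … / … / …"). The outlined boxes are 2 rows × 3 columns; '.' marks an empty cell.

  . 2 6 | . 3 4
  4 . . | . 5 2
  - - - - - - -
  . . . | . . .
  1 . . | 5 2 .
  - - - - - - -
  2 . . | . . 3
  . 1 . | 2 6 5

Step 1. [r3c1∈{3,5,6}] in col 1, 6 fits only at r3c1, so r3c1=6.
Step 2. [r6c3∈{3,4}] 4 has one home in row 6: r6c3, so r6c3=4.
Step 3. [r3c4∈{1,3,4}] in col 4, 3 fits only at r3c4. So r3c4=3.
Step 4. [r3c5∈{1,4}] in box 4, 4 fits only at r3c5, so r3c5=4.
Step 5. [r3c2∈{5}] r3c2 has the single candidate 5 ⇒ r3c2=5.
Step 6. [r1c4∈{1}] r1c4 has the single candidate 1. So r1c4=1.
Step 7. [r4c3∈{3}] r4c3 has the single candidate 3. So r4c3=3.
Step 8. [r5c3∈{5}] only 5 remains possible at r5c3 ⇒ r5c3=5.
Step 9. [r2c2∈{3}] nothing but 3 survives at r2c2. So r2c2=3.
Step 10. [r5c4∈{4}] only 4 remains possible at r5c4, so r5c4=4.
Step 11. [r5c2∈{6}] only 6 remains possible at r5c2. So r5c2=6.
Step 12. [r4c2∈{4}] nothing but 4 survives at r4c2. So r4c2=4.
Step 13. [r3c6∈{1}] only 1 remains possible at r3c6 ⇒ r3c6=1.
Step 14. [r6c1∈{3}] r6c1 has the single candidate 3, so r6c1=3.
Step 15. [r2c3∈{1}] r2c3 has the single candidate 1, so r2c3=1.
Step 16. [r3c3∈{2}] r3c3's peers cover all but 2. So r3c3=2.
Step 17. [r2c4∈{6}] r2c4 is down to just 6 ⇒ r2c4=6.
Step 18. [r1c1∈{5}] nothing but 5 survives at r1c1. So r1c1=5.
Step 19. [r5c5∈{1}] r5c5's peers cover all but 1 ⇒ r5c5=1.
Step 20. [r4c6∈{6}] only 6 remains possible at r4c6. So r4c6=6.

Answer: 5 2 6 1 3 4 / 4 3 1 6 5 2 / 6 5 2 3 4 1 / 1 4 3 5 2 6 / 2 6 5 4 1 3 / 3 1 4 2 6 5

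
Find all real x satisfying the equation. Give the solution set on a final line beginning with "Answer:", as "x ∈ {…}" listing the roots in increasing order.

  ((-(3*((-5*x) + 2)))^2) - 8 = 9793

Step 1. [((-(3*((-5*x) + 2)))^2) - 8 = 9793] add 8: x sits inside (… - 8) ⇒ sub: (-(3*((-5*x) + 2)))^2 = 9801.
Step 2. [(-(3*((-5*x) + 2)))^2 = 9801] LHS squared, RHS 9801 ≥ 0: apply √ (±). So sqrt: -(3*((-5*x) + 2)) = 99 or -99.
Step 3. [-(3*((-5*x) + 2)) = 99 or -99] flip signs both sides. So neg: 3*((-5*x) + 2) = -99 or 99.
Step 4. [3*((-5*x) + 2) = -99 or 99] LHS = 3·(…); ÷3 both sides ⇒ div: (-5*x) + 2 = -33 or 33.
Step 5. [(-5*x) + 2 = -33 or 33] +2 is outermost — subtract 2 both sides. So sub: -5*x = -35 or 31.
Step 6. [-5*x = -35 or 31] leading coefficient -5: divide by -5, so div: x = 7 or -31/5.

Answer: x ∈ {-31/5, 7}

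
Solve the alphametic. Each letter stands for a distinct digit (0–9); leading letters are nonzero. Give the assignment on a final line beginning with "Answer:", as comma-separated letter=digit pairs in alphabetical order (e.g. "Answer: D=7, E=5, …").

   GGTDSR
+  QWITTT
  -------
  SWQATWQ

Step 1. [col 1: R + T ≡ Q (mod 10)] Q=8 is one option consistent with column 1 (R + T ≡ Q (mod 10), carry-in 0) — take it, so Q=8.
Step 2. [col 1: R + T ≡ Q (mod 10)] several values work for R in column 1 (R + T ≡ Q (mod 10), carry-in 0); try R=6 ⇒ R=6.
Step 3. [col 1: R + T ≡ Q (mod 10)] column 1: given R=6, Q=8, carry-in 0, and digits 6,8 already taken and all letters distinct, R+T≡Q (mod 10) forces T=2 ⇒ T=2.
Step 4. [col 2: S + T ≡ W (mod 10)] several values work for W in column 2 (S + T ≡ W (mod 10), carry-in 0); try W=3. So W=3.
Step 5. [col 2: S + T ≡ W (mod 10)] column 2 reads S+T+carry(0)=W with T=2, W=3; with digits 2,3,6,8 already taken and all letters distinct, the only value for S is 1 ⇒ S=1.
Step 6. [col 3: D + T ≡ T (mod 10)] from column 3 (T=2, carry-in 0, digits 1,2,3,6,8 already taken and all letters distinct): D must equal 0. So D=0.
Step 7. [col 4: T + I ≡ A (mod 10)] several values work for I in column 4 (T + I ≡ A (mod 10), carry-in 0); try I=7, so I=7.
Step 8. [col 4: T + I ≡ A (mod 10)] column 4 reads T+I+carry(0)=A with T=2, I=7; with digits 0,1,2,3,6,7,8 already taken and all letters distinct, the only value for A is 9, so A=9.
Step 9. [col 5: G + W ≡ Q (mod 10)] column 5: given W=3, Q=8, carry-in 0, and digits 0,1,2,3,6,7,8,9 already taken and all letters distinct, G+W≡Q (mod 10) forces G=5. So G=5.

Answer: A=9, D=0, G=5, I=7, Q=8, R=6, S=1, T=2, W=3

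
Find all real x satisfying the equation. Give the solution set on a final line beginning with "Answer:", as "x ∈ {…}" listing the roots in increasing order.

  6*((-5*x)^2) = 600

Step 1. [6*((-5*x)^2) = 600] 6 out front; divide by 6 ⇒ div: (-5*x)^2 = 100.
Step 2. [(-5*x)^2 = 100] LHS squared, RHS 100 ≥ 0: apply √ (±). So sqrt: -5*x = 10 or -10.
Step 3. [-5*x = 10 or -10] divide by the outer -5, so div: x = -2 or 2.

Answer: x ∈ {-2, 2}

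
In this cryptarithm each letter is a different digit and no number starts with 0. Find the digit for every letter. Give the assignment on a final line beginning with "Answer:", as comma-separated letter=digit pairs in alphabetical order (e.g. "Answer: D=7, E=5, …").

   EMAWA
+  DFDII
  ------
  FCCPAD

Step 1. [col 1: A + I ≡ D (mod 10)] no forcing yet in column 1 (carry-in 0); A=8 is free and consistent — try it, so A=8.
Step 2. [col 1: A + I ≡ D (mod 10)] I=7 is one option consistent with column 1 (A + I ≡ D (mod 10), carry-in 0) — take it, so I=7.
Step 3. [col 1: A + I ≡ D (mod 10)] in column 1 we have A+I≡D with carry-in 0; given A=8, I=7 and digits 7,8 already taken and all letters distinct, that pins D to 5 ⇒ D=5.
Step 4. [col 2: W + I ≡ A (mod 10)] column 2 reads W+I+carry(1)=A with I=7, A=8; with digits 5,7,8 already taken and all letters distinct, the only value for W is 0, so W=0.
Step 5. [F] the sum has 6 digits but both addends have 5; that extra leading digit F is the final carry, namely 1. So F=1.
Step 6. [col 3: A + D ≡ P (mod 10)] from column 3 (A=8, D=5, carry-in 0, digits 0,1,5,7,8 already taken and all letters distinct): P must equal 3 ⇒ P=3.
Step 7. [col 4: M + F ≡ C (mod 10)] column 4 (M + F ≡ C (mod 10), carry-in 1) doesn't pin C yet; pick C=4 and continue. So C=4.
Step 8. [col 4: M + F ≡ C (mod 10)] column 4: given F=1, C=4, carry-in 1, and digits 0,1,3,4,5,7,8 already taken and all letters distinct, M+F≡C (mod 10) forces M=2 ⇒ M=2.
Step 9. [col 5: E + D ≡ C (mod 10)] column 5: given D=5, C=4, carry-in 0, and digits 0,1,2,3,4,5,7,8 already taken and all letters distinct, E+D≡C (mod 10) forces E=9. So E=9.

Answer: A=8, C=4, D=5, E=9, F=1, I=7, M=2, P=3, W=0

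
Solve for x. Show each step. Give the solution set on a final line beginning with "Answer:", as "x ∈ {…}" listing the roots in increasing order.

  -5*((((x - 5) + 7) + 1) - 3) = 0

Step 1. [-5*((((x - 5) + 7) + 1) - 3) = 0] -5·(inner) — divide through by -5, so div: (((x - 5) + 7) + 1) - 3 = 0.
Step 2. [(((x - 5) + 7) + 1) - 3 = 0] 3 comes off first (add 3), so sub: ((x - 5) + 7) + 1 = 3.
Step 3. [((x - 5) + 7) + 1 = 3] the outer +1 inverts by subtracting 1, so sub: (x - 5) + 7 = 2.
Step 4. [(x - 5) + 7 = 2] 7 comes off first (subtract 7). So sub: x - 5 = -5.
Step 5. [x - 5 = -5] 5 comes off first (add 5), so sub: x = 0.

Answer: x ∈ {0}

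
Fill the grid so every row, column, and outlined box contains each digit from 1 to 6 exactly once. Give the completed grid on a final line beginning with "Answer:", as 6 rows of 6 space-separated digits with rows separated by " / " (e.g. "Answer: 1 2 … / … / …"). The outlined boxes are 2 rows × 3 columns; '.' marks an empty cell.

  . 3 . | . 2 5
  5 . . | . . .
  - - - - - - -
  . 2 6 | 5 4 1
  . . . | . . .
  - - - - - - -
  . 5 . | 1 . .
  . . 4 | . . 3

Step 1. [r5c5∈{6}] nothing but 6 survives at r5c5 ⇒ r5c5=6.
Step 2. [r1c3∈{1}] only 1 remains possible at r1c3, so r1c3=1.
Step 3. [r4c5∈{3}] r4c5 is down to just 3 ⇒ r4c5=3.
Step 4. [r6c4∈{2}] r6c4's peers cover all but 2 ⇒ r6c4=2.
Step 5. [r4c4∈{6}] r4c4 is down to just 6 ⇒ r4c4=6.
Step 6. [r1c1∈{4,6}] in row 1, 6 fits only at r1c1, so r1c1=6.
Step 7. [r2c2∈{4}] r2c2 is down to just 4. So r2c2=4.
Step 8. [r4c2∈{1}] r4c2 has the single candidate 1 ⇒ r4c2=1.
Step 9. [r5c1∈{2,3}] r5c1 is the only open cell in col 1 admitting 2 ⇒ r5c1=2.
Step 10. [r2c6∈{6}] r2c6 has the single candidate 6 ⇒ r2c6=6.
Step 11. [r3c1∈{3}] r3c1 is down to just 3. So r3c1=3.
Step 12. [r4c3∈{5}] r4c3 has the single candidate 5, so r4c3=5.
Step 13. [r1c4∈{4}] r1c4's peers cover all but 4. So r1c4=4.
Step 14. [r6c2∈{6}] r6c2 is down to just 6, so r6c2=6.
Step 15. [r4c1∈{4}] r4c1's peers cover all but 4 ⇒ r4c1=4.
Step 16. [r2c5∈{1}] only 1 remains possible at r2c5 ⇒ r2c5=1.
Step 17. [r2c4∈{3}] nothing but 3 survives at r2c4, so r2c4=3.
Step 18. [r5c3∈{3}] nothing but 3 survives at r5c3. So r5c3=3.
Step 19. [r2c3∈{2}] r2c3's peers cover all but 2 ⇒ r2c3=2.
Step 20. [r4c6∈{2}] r4c6's peers cover all but 2, so r4c6=2.
Step 21. [r6c5∈{5}] r6c5's peers cover all but 5, so r6c5=5.
Step 22. [r6c1∈{1}] only 1 remains possible at r6c1, so r6c1=1.
Step 23. [r5c6∈{4}] only 4 remains possible at r5c6, so r5c6=4.

Answer: 6 3 1 4 2 5 / 5 4 2 3 1 6 / 3 2 6 5 4 1 / 4 1 5 6 3 2 / 2 5 3 1 6 4 / 1 6 4 2 5 3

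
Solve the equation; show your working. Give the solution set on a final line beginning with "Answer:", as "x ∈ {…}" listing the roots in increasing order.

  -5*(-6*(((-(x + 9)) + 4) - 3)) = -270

Step 1. [-5*(-6*(((-(x + 9)) + 4) - 3)) = -270] LHS = -5·(…); ÷-5 both sides, so div: -6*(((-(x + 9)) + 4) - 3) = 54.
Step 2. [-6*(((-(x + 9)) + 4) - 3) = 54] leading coefficient -6: divide by -6 ⇒ div: ((-(x + 9)) + 4) - 3 = -9.
Step 3. [((-(x + 9)) + 4) - 3 = -9] -3 is outermost — add 3 both sides ⇒ sub: (-(x + 9)) + 4 = -6.
Step 4. [(-(x + 9)) + 4 = -6] 4 comes off first (subtract 4) ⇒ sub: -(x + 9) = -10.
Step 5. [-(x + 9) = -10] flip signs both sides. So neg: x + 9 = 10.
Step 6. [x + 9 = 10] the outer +9 inverts by subtracting 9. So sub: x = 1.

Answer: x ∈ {1}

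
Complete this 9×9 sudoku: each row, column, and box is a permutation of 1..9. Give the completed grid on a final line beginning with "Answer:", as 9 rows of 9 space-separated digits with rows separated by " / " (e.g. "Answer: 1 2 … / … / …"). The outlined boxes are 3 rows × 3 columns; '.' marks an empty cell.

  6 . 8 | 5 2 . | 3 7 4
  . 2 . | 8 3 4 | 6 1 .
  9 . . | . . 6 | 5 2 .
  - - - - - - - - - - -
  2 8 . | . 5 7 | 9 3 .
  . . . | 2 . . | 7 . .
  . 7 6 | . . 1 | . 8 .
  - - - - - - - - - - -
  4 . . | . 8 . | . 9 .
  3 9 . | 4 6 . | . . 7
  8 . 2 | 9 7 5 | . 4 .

Step 1. [r5c3∈{1,3,4,5,9}] col 3 places 9 nowhere but r5c3 ⇒ r5c3=9.
Step 2. [r7c4∈{1,3}] r7c4 is the only open cell in box 8 admitting 1 ⇒ r7c4=1.
Step 3. [r5c2∈{1,3,4,5}] in box 4, 3 fits only at r5c2, so r5c2=3.
Step 4. [r7c7∈{2}] r7c7 is down to just 2 ⇒ r7c7=2.
Step 5. [r7c2∈{5,6}] across col 2, 5 lands solely at r7c2 ⇒ r7c2=5.
Step 6. [r7c9∈{3,6}] across row 7, 6 lands solely at r7c9 ⇒ r7c9=6.
Step 7. [r8c3∈{1}] r8c3 is down to just 1, so r8c3=1.
Step 8. [r2c1∈{5,7}] in col 1, 7 fits only at r2c1, so r2c1=7.
Step 9. [r4c9∈{1}] nothing but 1 survives at r4c9. So r4c9=1.
Step 10. [r5c9∈{5}] r5c9's peers cover all but 5 ⇒ r5c9=5.
Step 11. [r3c2∈{1,4}] col 2 places 4 nowhere but r3c2. So r3c2=4.
Step 12. [r6c5∈{4,9}] row 6 places 9 nowhere but r6c5, so r6c5=9.
Step 13. [r6c9∈{2}] r6c9 is down to just 2. So r6c9=2.
Step 14. [r1c6∈{9}] r1c6's peers cover all but 9 ⇒ r1c6=9.
Step 15. [r8c7∈{8}] r8c7's peers cover all but 8. So r8c7=8.
Step 16. [r8c8∈{5}] r8c8's peers cover all but 5. So r8c8=5.
Step 17. [r3c9∈{8}] nothing but 8 survives at r3c9. So r3c9=8.
Step 18. [r6c4∈{3}] r6c4 is down to just 3, so r6c4=3.
Step 19. [r1c2∈{1}] r1c2 is down to just 1, so r1c2=1.
Step 20. [r3c3∈{3}] r3c3's peers cover all but 3 ⇒ r3c3=3.
Step 21. [r2c3∈{5}] r2c3 has the single candidate 5 ⇒ r2c3=5.
Step 22. [r5c1∈{1}] only 1 remains possible at r5c1 ⇒ r5c1=1.
Step 23. [r9c9∈{3}] r9c9 is down to just 3 ⇒ r9c9=3.
Step 24. [r6c1∈{5}] only 5 remains possible at r6c1, so r6c1=5.
Step 25. [r4c3∈{4}] only 4 remains possible at r4c3 ⇒ r4c3=4.
Step 26. [r5c8∈{6}] r5c8 has the single candidate 6 ⇒ r5c8=6.
Step 27. [r5c5∈{4}] r5c5's peers cover all but 4. So r5c5=4.
Step 28. [r7c6∈{3}] nothing but 3 survives at r7c6. So r7c6=3.
Step 29. [r5c6∈{8}] nothing but 8 survives at r5c6. So r5c6=8.
Step 30. [r3c4∈{7}] r3c4 has the single candidate 7 ⇒ r3c4=7.
Step 31. [r3c5∈{1}] r3c5 has the single candidate 1, so r3c5=1.
Step 32. [r6c7∈{4}] r6c7's peers cover all but 4, so r6c7=4.
Step 33. [r9c2∈{6}] nothing but 6 survives at r9c2 ⇒ r9c2=6.
Step 34. [r2c9∈{9}] r2c9's peers cover all but 9. So r2c9=9.
Step 35. [r7c3∈{7}] nothing but 7 survives at r7c3, so r7c3=7.
Step 36. [r9c7∈{1}] only 1 remains possible at r9c7, so r9c7=1.
Step 37. [r8c6∈{2}] r8c6 has the single candidate 2, so r8c6=2.
Step 38. [r4c4∈{6}] r4c4 is down to just 6. So r4c4=6.

Answer: 6 1 8 5 2 9 3 7 4 / 7 2 5 8 3 4 6 1 9 / 9 4 3 7 1 6 5 2 8 / 2 8 4 6 5 7 9 3 1 / 1 3 9 2 4 8 7 6 5 / 5 7 6 3 9 1 4 8 2 / 4 5 7 1 8 3 2 9 6 / 3 9 1 4 6 2 8 5 7 / 8 6 2 9 7 5 1 4 3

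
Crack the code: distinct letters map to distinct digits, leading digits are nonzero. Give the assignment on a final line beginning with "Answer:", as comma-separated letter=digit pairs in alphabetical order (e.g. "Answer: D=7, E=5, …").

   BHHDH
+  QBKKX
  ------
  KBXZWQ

Step 1. [col 1: H + X ≡ Q (mod 10)] column 1 (H + X ≡ Q (mod 10), carry-in 0) doesn't pin Q yet; pick Q=9 and continue. So Q=9.
Step 2. [col 1: H + X ≡ Q (mod 10)] column 1 (H + X ≡ Q (mod 10), carry-in 0) doesn't pin X yet; pick X=2 and continue, so X=2.
Step 3. [col 1: H + X ≡ Q (mod 10)] column 1 reads H+X+carry(0)=Q with X=2, Q=9; with digits 2,9 already taken and all letters distinct, the only value for H is 7 ⇒ H=7.
Step 4. [col 2: D + K ≡ W (mod 10)] no forcing yet in column 2 (carry-in 0); W=4 is free and consistent — try it. So W=4.
Step 5. [col 2: D + K ≡ W (mod 10)] several values work for K in column 2 (D + K ≡ W (mod 10), carry-in 0); try K=1 ⇒ K=1.
Step 6. [col 2: D + K ≡ W (mod 10)] column 2: given K=1, W=4, carry-in 0, and digits 1,2,4,7,9 already taken and all letters distinct, D+K≡W (mod 10) forces D=3 ⇒ D=3.
Step 7. [col 3: H + K ≡ Z (mod 10)] column 3 reads H+K+carry(0)=Z with H=7, K=1; with digits 1,2,3,4,7,9 already taken and all letters distinct, the only value for Z is 8, so Z=8.
Step 8. [col 4: H + B ≡ X (mod 10)] column 4: given H=7, X=2, carry-in 0, and digits 1,2,3,4,7,8,9 already taken and all letters distinct, H+B≡X (mod 10) forces B=5. So B=5.

Answer: B=5, D=3, H=7, K=1, Q=9, W=4, X=2, Z=8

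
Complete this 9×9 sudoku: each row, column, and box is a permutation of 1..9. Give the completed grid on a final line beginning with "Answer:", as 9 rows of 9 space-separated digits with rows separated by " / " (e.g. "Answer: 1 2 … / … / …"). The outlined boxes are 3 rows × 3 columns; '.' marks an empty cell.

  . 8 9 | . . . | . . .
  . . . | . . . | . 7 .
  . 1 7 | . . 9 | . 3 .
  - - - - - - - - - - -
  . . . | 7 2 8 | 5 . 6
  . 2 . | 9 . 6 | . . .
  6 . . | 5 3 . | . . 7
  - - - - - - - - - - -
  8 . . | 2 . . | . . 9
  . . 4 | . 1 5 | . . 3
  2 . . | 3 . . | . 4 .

Step 1. [r5c5∈{4}] r5c5 has the single candidate 4. So r5c5=4.
Step 2. [r6c7∈{1,2,4,8,9}] across box 6, 4 lands solely at r6c7. So r6c7=4.
Step 3. [r9c6∈{7}] only 7 remains possible at r9c6, so r9c6=7.
Step 4. [r7c5∈{6}] only 6 remains possible at r7c5 ⇒ r7c5=6.
Step 5. [r2c3∈{2,3,5,6}] 2 has one home in col 3: r2c3, so r2c3=2.
Step 6. [r2c2∈{3,4,5,6}] r2c2 is the only open cell in box 1 admitting 6 ⇒ r2c2=6.
Step 7. [r1c6∈{1,2,3,4}] col 6 places 2 nowhere but r1c6. So r1c6=2.
Step 8. [r6c2∈{9}] only 9 remains possible at r6c2 ⇒ r6c2=9.
Step 9. [r8c4∈{8}] only 8 remains possible at r8c4, so r8c4=8.
Step 10. [r1c1∈{3,4,5}] across row 1, 3 lands solely at r1c1, so r1c1=3.
Step 11. [r3c9∈{2,4,5,8}] r3c9 is the only open cell in col 9 admitting 2. So r3c9=2.
Step 12. [r9c2∈{5}] r9c2 is down to just 5, so r9c2=5.
Step 13. [r5c3∈{1,3,5,8}] across col 3, 5 lands solely at r5c3. So r5c3=5.
Step 14. [r6c6∈{1}] only 1 remains possible at r6c6, so r6c6=1.
Step 15. [r8c7∈{2,6,7}] r8c7 is the only open cell in col 7 admitting 2, so r8c7=2.
Step 16. [r8c2∈{7}] r8c2 is down to just 7. So r8c2=7.
Step 17. [r4c2∈{3,4}] r4c2 is the only open cell in col 2 admitting 4 ⇒ r4c2=4.
Step 18. [r4c1∈{1}] nothing but 1 survives at r4c1. So r4c1=1.
Step 19. [r2c7∈{1,8,9}] 9 has one home in row 2: r2c7 ⇒ r2c7=9.
Step 20. [r7c8∈{1,5}] in row 7, 5 fits only at r7c8 ⇒ r7c8=5.
Step 21. [r9c3∈{1,6}] 6 has one home in col 3: r9c3, so r9c3=6.
Step 22. [r7c3∈{1,3}] col 3 places 1 nowhere but r7c3, so r7c3=1.
Step 23. [r5c7∈{1,3,8}] row 5 places 3 nowhere but r5c7 ⇒ r5c7=3.
Step 24. [r1c5∈{5,7}] in row 1, 7 fits only at r1c5 ⇒ r1c5=7.
Step 25. [r1c9∈{1,4,5}] in row 1, 5 fits only at r1c9 ⇒ r1c9=5.
Step 26. [r1c4∈{1,4,6}] row 1 places 4 nowhere but r1c4. So r1c4=4.
Step 27. [r2c9∈{1,4,8}] 4 has one home in col 9: r2c9. So r2c9=4.
Step 28. [r3c7∈{6,8}] r3c7 is the only open cell in box 3 admitting 8 ⇒ r3c7=8.
Step 29. [r3c5∈{5}] r3c5 has the single candidate 5 ⇒ r3c5=5.
Step 30. [r1c7∈{1,6}] r1c7 is the only open cell in col 7 admitting 6. So r1c7=6.
Step 31. [r9c9∈{1,8}] in row 9, 8 fits only at r9c9, so r9c9=8.
Step 32. [r5c8∈{1,8}] row 5 places 8 nowhere but r5c8, so r5c8=8.
Step 33. [r3c4∈{6}] only 6 remains possible at r3c4. So r3c4=6.
Step 34. [r6c8∈{2}] r6c8 has the single candidate 2 ⇒ r6c8=2.
Step 35. [r2c5∈{8}] r2c5 has the single candidate 8, so r2c5=8.
Step 36. [r9c5∈{9}] r9c5 is down to just 9. So r9c5=9.
Step 37. [r5c1∈{7}] only 7 remains possible at r5c1. So r5c1=7.
Step 38. [r8c1∈{9}] only 9 remains possible at r8c1. So r8c1=9.
Step 39. [r6c3∈{8}] r6c3 has the single candidate 8 ⇒ r6c3=8.
Step 40. [r9c7∈{1}] only 1 remains possible at r9c7. So r9c7=1.
Step 41. [r2c6∈{3}] r2c6 is down to just 3 ⇒ r2c6=3.
Step 42. [r4c3∈{3}] r4c3's peers cover all but 3. So r4c3=3.
Step 43. [r7c7∈{7}] r7c7 is down to just 7, so r7c7=7.
Step 44. [r3c1∈{4}] nothing but 4 survives at r3c1 ⇒ r3c1=4.
Step 45. [r8c8∈{6}] nothing but 6 survives at r8c8 ⇒ r8c8=6.
Step 46. [r2c4∈{1}] r2c4 is down to just 1 ⇒ r2c4=1.
Step 47. [r2c1∈{5}] r2c1's peers cover all but 5. So r2c1=5.
Step 48. [r7c2∈{3}] nothing but 3 survives at r7c2. So r7c2=3.
Step 49. [r4c8∈{9}] nothing but 9 survives at r4c8. So r4c8=9.
Step 50. [r7c6∈{4}] only 4 remains possible at r7c6 ⇒ r7c6=4.
Step 51. [r1c8∈{1}] nothing but 1 survives at r1c8, so r1c8=1.
Step 52. [r5c9∈{1}] only 1 remains possible at r5c9. So r5c9=1.

Answer: 3 8 9 4 7 2 6 1 5 / 5 6 2 1 8 3 9 7 4 / 4 1 7 6 5 9 8 3 2 / 1 4 3 7 2 8 5 9 6 / 7 2 5 9 4 6 3 8 1 / 6 9 8 5 3 1 4 2 7 / 8 3 1 2 6 4 7 5 9 / 9 7 4 8 1 5 2 6 3 / 2 5 6 3 9 7 1 4 8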